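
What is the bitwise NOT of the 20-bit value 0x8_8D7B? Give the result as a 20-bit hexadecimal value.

0x77284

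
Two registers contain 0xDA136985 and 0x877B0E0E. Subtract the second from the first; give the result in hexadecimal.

0x52985B77

Subtract column by column in base 16:
  5-E → 7 (borrow)
  8-0-1 → 7
  9-E → B (borrow)
  6-0-1 → 5
  3-B → 8 (borrow)
  1-7-1 → 9 (borrow)
  A-7-1 → 2
  D-8 → 5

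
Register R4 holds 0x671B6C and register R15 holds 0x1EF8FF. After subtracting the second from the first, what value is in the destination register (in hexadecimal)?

Subtract column by column in base 16:
  C-F → D (borrow)
  6-F-1 → 6 (borrow)
  B-8-1 → 2
  1-F → 2 (borrow)
  7-E-1 → 8 (borrow)
  6-1-1 → 4

0x48226D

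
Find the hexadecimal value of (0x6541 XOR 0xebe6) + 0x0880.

0x9727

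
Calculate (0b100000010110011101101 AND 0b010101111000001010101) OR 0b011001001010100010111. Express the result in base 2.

0b100000010110011101101 AND 0b010101111000001010101 = 0b000000010000001000101.
Then OR with 0b011001001010100010111.

0b11001011010101010111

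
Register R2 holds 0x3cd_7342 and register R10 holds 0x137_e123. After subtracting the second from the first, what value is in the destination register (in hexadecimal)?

Subtract column by column in base 16:
  2-3 → f (borrow)
  4-2-1 → 1
  3-1 → 2
  7-e → 9 (borrow)
  d-7-1 → 5
  c-3 → 9
  3-1 → 2

0x295921f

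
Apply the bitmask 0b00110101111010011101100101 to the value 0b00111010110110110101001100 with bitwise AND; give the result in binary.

AND bit by bit (1 only where both bits are 1):
  00111010110110110101001100
& 00110101111010011101100101
= 00110000110010010101000100

0b00110000110010010101000100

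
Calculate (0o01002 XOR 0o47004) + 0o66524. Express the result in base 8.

0o134532

First 0o01002 XOR 0o47004 = 0o46006.
Add column by column in base 8, right to left:
  6+4 = 2 carry 1
  0+2+1 = 3
  0+5 = 5
  6+6 = 4 carry 1
  4+6+1 = 3 carry 1
  final carry 1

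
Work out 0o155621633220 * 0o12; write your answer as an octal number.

0o2111662020640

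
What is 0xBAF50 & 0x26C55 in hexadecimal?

0x22C50

AND each hex digit independently (no carries):
  B&2=2, A&6=2, F&C=C, 5&5=5, 0&5=0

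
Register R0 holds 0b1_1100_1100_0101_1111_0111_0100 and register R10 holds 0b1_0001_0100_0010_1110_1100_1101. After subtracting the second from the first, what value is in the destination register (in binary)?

Subtract column by column in base 2:
  0-1 → 1 (borrow)
  0-0-1 → 1 (borrow)
  1-1-1 → 1 (borrow)
  0-1-1 → 0 (borrow)
  1-0-1 → 0
  1-0 → 1
  1-1 → 0
  0-1 → 1 (borrow)
  1-0-1 → 0
  1-1 → 0
  1-1 → 0
  1-1 → 0
  1-0 → 1
  0-1 → 1 (borrow)
  1-0-1 → 0
  0-0 → 0
  0-0 → 0
  0-0 → 0
  1-1 → 0
  1-0 → 1
  0-1 → 1 (borrow)
  0-0-1 → 1 (borrow)
  1-0-1 → 0
  1-0 → 1
  1-1 → 0

0b101110000011000010100111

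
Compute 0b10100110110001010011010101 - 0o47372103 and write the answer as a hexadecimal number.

0x1FD2092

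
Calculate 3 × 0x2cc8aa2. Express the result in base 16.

Multiply each base-16 digit by 3, carrying:
  2×3 = 6 → write 6
  a×3 = 30 → write e carry 1
  a×3+1 = 31 → write f carry 1
  8×3+1 = 25 → write 9 carry 1
  c×3+1 = 37 → write 5 carry 2
  c×3+2 = 38 → write 6 carry 2
  2×3+2 = 8 → write 8

0x8659fe6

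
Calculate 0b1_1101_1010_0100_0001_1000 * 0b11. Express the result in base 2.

Multiply each base-2 digit by 3, carrying:
  0×3 = 0 → write 0
  0×3 = 0 → write 0
  0×3 = 0 → write 0
  1×3 = 3 → write 1 carry 1
  1×3+1 = 4 → write 0 carry 2
  0×3+2 = 2 → write 0 carry 1
  0×3+1 = 1 → write 1
  0×3 = 0 → write 0
  0×3 = 0 → write 0
  0×3 = 0 → write 0
  1×3 = 3 → write 1 carry 1
  0×3+1 = 1 → write 1
  0×3 = 0 → write 0
  1×3 = 3 → write 1 carry 1
  0×3+1 = 1 → write 1
  1×3 = 3 → write 1 carry 1
  1×3+1 = 4 → write 0 carry 2
  0×3+2 = 2 → write 0 carry 1
  1×3+1 = 4 → write 0 carry 2
  1×3+2 = 5 → write 1 carry 2
  1×3+2 = 5 → write 1 carry 2
  remaining carry: 10

0b10110001110110001001000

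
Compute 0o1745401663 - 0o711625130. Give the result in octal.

Subtract column by column in base 8:
  3-0 → 3
  6-3 → 3
  6-1 → 5
  1-5 → 4 (borrow)
  0-2-1 → 5 (borrow)
  4-6-1 → 5 (borrow)
  5-1-1 → 3
  4-1 → 3
  7-7 → 0
  1-0 → 1

0o1033554533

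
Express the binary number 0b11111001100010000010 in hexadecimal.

Group the bits into nibbles: 1111 1001 1000 1000 0010 → F9882.

0xF9882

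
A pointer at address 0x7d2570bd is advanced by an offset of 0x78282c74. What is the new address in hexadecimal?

Add column by column in base 16, right to left:
  d+4 = 1 carry 1
  b+7+1 = 3 carry 1
  0+c+1 = d
  7+2 = 9
  5+8 = d
  2+2 = 4
  d+8 = 5 carry 1
  7+7+1 = f

0xf54d9d31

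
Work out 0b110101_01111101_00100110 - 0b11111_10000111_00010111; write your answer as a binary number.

0b101011111011000001111

Subtract column by column in base 2:
  0-1 → 1 (borrow)
  1-1-1 → 1 (borrow)
  1-1-1 → 1 (borrow)
  0-0-1 → 1 (borrow)
  0-1-1 → 0 (borrow)
  1-0-1 → 0
  0-0 → 0
  0-0 → 0
  1-1 → 0
  0-1 → 1 (borrow)
  1-1-1 → 1 (borrow)
  1-0-1 → 0
  1-0 → 1
  1-0 → 1
  1-0 → 1
  0-1 → 1 (borrow)
  1-1-1 → 1 (borrow)
  0-1-1 → 0 (borrow)
  1-1-1 → 1 (borrow)
  0-1-1 → 0 (borrow)
  1-1-1 → 1 (borrow)
  1-0-1 → 0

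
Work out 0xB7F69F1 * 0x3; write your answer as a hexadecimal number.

0x227E3DD3

Multiply each base-16 digit by 3, carrying:
  1×3 = 3 → write 3
  F×3 = 45 → write D carry 2
  9×3+2 = 29 → write D carry 1
  6×3+1 = 19 → write 3 carry 1
  F×3+1 = 46 → write E carry 2
  7×3+2 = 23 → write 7 carry 1
  B×3+1 = 34 → write 2 carry 2
  remaining carry: 2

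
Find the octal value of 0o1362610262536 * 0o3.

Multiply each base-8 digit by 3, carrying:
  6×3 = 18 → write 2 carry 2
  3×3+2 = 11 → write 3 carry 1
  5×3+1 = 16 → write 0 carry 2
  2×3+2 = 8 → write 0 carry 1
  6×3+1 = 19 → write 3 carry 2
  2×3+2 = 8 → write 0 carry 1
  0×3+1 = 1 → write 1
  1×3 = 3 → write 3
  6×3 = 18 → write 2 carry 2
  2×3+2 = 8 → write 0 carry 1
  6×3+1 = 19 → write 3 carry 2
  3×3+2 = 11 → write 3 carry 1
  1×3+1 = 4 → write 4

0o4330231030032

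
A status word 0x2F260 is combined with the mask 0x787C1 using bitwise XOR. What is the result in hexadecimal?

XOR each hex digit independently (no carries):
  2^7=5, F^8=7, 2^7=5, 6^C=A, 0^1=1

0x575A1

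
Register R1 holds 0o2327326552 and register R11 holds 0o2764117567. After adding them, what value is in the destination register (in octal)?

0o5313446341

Add column by column in base 8, right to left:
  2+7 = 1 carry 1
  5+6+1 = 4 carry 1
  5+5+1 = 3 carry 1
  6+7+1 = 6 carry 1
  2+1+1 = 4
  3+1 = 4
  7+4 = 3 carry 1
  2+6+1 = 1 carry 1
  3+7+1 = 3 carry 1
  2+2+1 = 5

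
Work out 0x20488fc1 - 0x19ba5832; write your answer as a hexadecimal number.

0x68e378f

Subtract column by column in base 16:
  1-2 → f (borrow)
  c-3-1 → 8
  f-8 → 7
  8-5 → 3
  8-a → e (borrow)
  4-b-1 → 8 (borrow)
  0-9-1 → 6 (borrow)
  2-1-1 → 0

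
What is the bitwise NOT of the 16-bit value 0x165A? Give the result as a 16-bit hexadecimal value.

0xE9A5

Each hex digit d becomes F−d:
  1→E, 6→9, 5→A, A→5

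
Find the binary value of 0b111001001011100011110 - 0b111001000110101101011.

0b100110110011

Subtract column by column in base 2:
  0-1 → 1 (borrow)
  1-1-1 → 1 (borrow)
  1-0-1 → 0
  1-1 → 0
  1-0 → 1
  0-1 → 1 (borrow)
  0-1-1 → 0 (borrow)
  0-0-1 → 1 (borrow)
  1-1-1 → 1 (borrow)
  1-0-1 → 0
  1-1 → 0
  0-1 → 1 (borrow)
  1-0-1 → 0
  0-0 → 0
  0-0 → 0
  1-1 → 0
  0-0 → 0
  0-0 → 0
  1-1 → 0
  1-1 → 0
  1-1 → 0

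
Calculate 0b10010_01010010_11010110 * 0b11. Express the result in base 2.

Multiply each base-2 digit by 3, carrying:
  0×3 = 0 → write 0
  1×3 = 3 → write 1 carry 1
  1×3+1 = 4 → write 0 carry 2
  0×3+2 = 2 → write 0 carry 1
  1×3+1 = 4 → write 0 carry 2
  0×3+2 = 2 → write 0 carry 1
  1×3+1 = 4 → write 0 carry 2
  1×3+2 = 5 → write 1 carry 2
  0×3+2 = 2 → write 0 carry 1
  1×3+1 = 4 → write 0 carry 2
  0×3+2 = 2 → write 0 carry 1
  0×3+1 = 1 → write 1
  1×3 = 3 → write 1 carry 1
  0×3+1 = 1 → write 1
  1×3 = 3 → write 1 carry 1
  0×3+1 = 1 → write 1
  0×3 = 0 → write 0
  1×3 = 3 → write 1 carry 1
  0×3+1 = 1 → write 1
  0×3 = 0 → write 0
  1×3 = 3 → write 1 carry 1
  remaining carry: 1

0b1101101111100010000010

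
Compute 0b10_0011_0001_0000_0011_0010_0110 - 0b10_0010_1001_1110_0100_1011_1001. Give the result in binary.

0b1110001111001101101

Subtract column by column in base 2:
  0-1 → 1 (borrow)
  1-0-1 → 0
  1-0 → 1
  0-1 → 1 (borrow)
  0-1-1 → 0 (borrow)
  1-1-1 → 1 (borrow)
  0-0-1 → 1 (borrow)
  0-1-1 → 0 (borrow)
  1-0-1 → 0
  1-0 → 1
  0-1 → 1 (borrow)
  0-0-1 → 1 (borrow)
  0-0-1 → 1 (borrow)
  0-1-1 → 0 (borrow)
  0-1-1 → 0 (borrow)
  0-1-1 → 0 (borrow)
  1-1-1 → 1 (borrow)
  0-0-1 → 1 (borrow)
  0-0-1 → 1 (borrow)
  0-1-1 → 0 (borrow)
  1-0-1 → 0
  1-1 → 0
  0-0 → 0
  0-0 → 0
  0-0 → 0
  1-1 → 0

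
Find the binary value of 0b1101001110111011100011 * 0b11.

Multiply each base-2 digit by 3, carrying:
  1×3 = 3 → write 1 carry 1
  1×3+1 = 4 → write 0 carry 2
  0×3+2 = 2 → write 0 carry 1
  0×3+1 = 1 → write 1
  0×3 = 0 → write 0
  1×3 = 3 → write 1 carry 1
  1×3+1 = 4 → write 0 carry 2
  1×3+2 = 5 → write 1 carry 2
  0×3+2 = 2 → write 0 carry 1
  1×3+1 = 4 → write 0 carry 2
  1×3+2 = 5 → write 1 carry 2
  1×3+2 = 5 → write 1 carry 2
  0×3+2 = 2 → write 0 carry 1
  1×3+1 = 4 → write 0 carry 2
  1×3+2 = 5 → write 1 carry 2
  1×3+2 = 5 → write 1 carry 2
  0×3+2 = 2 → write 0 carry 1
  0×3+1 = 1 → write 1
  1×3 = 3 → write 1 carry 1
  0×3+1 = 1 → write 1
  1×3 = 3 → write 1 carry 1
  1×3+1 = 4 → write 0 carry 2
  remaining carry: 10

0b100111101100110010101001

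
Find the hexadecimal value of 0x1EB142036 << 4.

Shifting left by 4 bits = 1 hex digit: append 1 zero.

0x1EB1420360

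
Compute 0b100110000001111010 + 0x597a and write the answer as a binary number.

0b101011100111110100

0x597a = 0b101100101111010 in binary.
Add column by column in base 2, right to left:
  0+0 = 0
  1+1 = 0 carry 1
  0+0+1 = 1
  1+1 = 0 carry 1
  1+1+1 = 1 carry 1
  1+1+1 = 1 carry 1
  1+1+1 = 1 carry 1
  0+0+1 = 1
  0+1 = 1
  0+0 = 0
  0+0 = 0
  0+1 = 1
  0+1 = 1
  1+0 = 1
  1+1 = 0 carry 1
  0+0+1 = 1
  0+0 = 0
  1+0 = 1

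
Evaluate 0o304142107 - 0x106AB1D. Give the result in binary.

0o304142107 = 0b11000100001100010001000111 in binary.
0x106AB1D = 0b1000001101010101100011101 in binary.
Subtract column by column in base 2:
  1-1 → 0
  1-0 → 1
  1-1 → 0
  0-1 → 1 (borrow)
  0-1-1 → 0 (borrow)
  0-0-1 → 1 (borrow)
  1-0-1 → 0
  0-0 → 0
  0-1 → 1 (borrow)
  0-1-1 → 0 (borrow)
  1-0-1 → 0
  0-1 → 1 (borrow)
  0-0-1 → 1 (borrow)
  0-1-1 → 0 (borrow)
  1-0-1 → 0
  1-1 → 0
  0-0 → 0
  0-1 → 1 (borrow)
  0-1-1 → 0 (borrow)
  0-0-1 → 1 (borrow)
  1-0-1 → 0
  0-0 → 0
  0-0 → 0
  0-0 → 0
  1-1 → 0
  1-0 → 1

0b10000010100001100100101010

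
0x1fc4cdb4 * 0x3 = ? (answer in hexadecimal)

0x5f4e691c

Multiply each base-16 digit by 3, carrying:
  4×3 = 12 → write c
  b×3 = 33 → write 1 carry 2
  d×3+2 = 41 → write 9 carry 2
  c×3+2 = 38 → write 6 carry 2
  4×3+2 = 14 → write e
  c×3 = 36 → write 4 carry 2
  f×3+2 = 47 → write f carry 2
  1×3+2 = 5 → write 5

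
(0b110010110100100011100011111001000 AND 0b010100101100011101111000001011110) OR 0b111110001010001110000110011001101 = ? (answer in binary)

0b111110101110001111100110011001101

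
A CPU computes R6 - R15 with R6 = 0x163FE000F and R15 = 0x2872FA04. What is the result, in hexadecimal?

Subtract column by column in base 16:
  F-4 → B
  0-0 → 0
  0-A → 6 (borrow)
  0-F-1 → 0 (borrow)
  E-2-1 → B
  F-7 → 8
  3-8 → B (borrow)
  6-2-1 → 3
  1-0 → 1

0x13B8B060B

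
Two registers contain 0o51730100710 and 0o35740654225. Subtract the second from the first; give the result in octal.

Subtract column by column in base 8:
  0-5 → 3 (borrow)
  1-2-1 → 6 (borrow)
  7-2-1 → 4
  0-4 → 4 (borrow)
  0-5-1 → 2 (borrow)
  1-6-1 → 2 (borrow)
  0-0-1 → 7 (borrow)
  3-4-1 → 6 (borrow)
  7-7-1 → 7 (borrow)
  1-5-1 → 3 (borrow)
  5-3-1 → 1

0o13767224463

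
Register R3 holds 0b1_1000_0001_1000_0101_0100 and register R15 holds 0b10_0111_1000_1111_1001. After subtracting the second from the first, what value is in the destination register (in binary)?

0b101011001111101011011

Subtract column by column in base 2:
  0-1 → 1 (borrow)
  0-0-1 → 1 (borrow)
  1-0-1 → 0
  0-1 → 1 (borrow)
  1-1-1 → 1 (borrow)
  0-1-1 → 0 (borrow)
  1-1-1 → 1 (borrow)
  0-1-1 → 0 (borrow)
  0-0-1 → 1 (borrow)
  0-0-1 → 1 (borrow)
  0-0-1 → 1 (borrow)
  1-1-1 → 1 (borrow)
  1-1-1 → 1 (borrow)
  0-1-1 → 0 (borrow)
  0-1-1 → 0 (borrow)
  0-0-1 → 1 (borrow)
  0-0-1 → 1 (borrow)
  0-1-1 → 0 (borrow)
  0-0-1 → 1 (borrow)
  1-0-1 → 0
  1-0 → 1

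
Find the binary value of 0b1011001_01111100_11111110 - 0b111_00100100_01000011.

0b10100100101100010111011

Subtract column by column in base 2:
  0-1 → 1 (borrow)
  1-1-1 → 1 (borrow)
  1-0-1 → 0
  1-0 → 1
  1-0 → 1
  1-0 → 1
  1-1 → 0
  1-0 → 1
  0-0 → 0
  0-0 → 0
  1-1 → 0
  1-0 → 1
  1-0 → 1
  1-1 → 0
  1-0 → 1
  0-0 → 0
  1-1 → 0
  0-1 → 1 (borrow)
  0-1-1 → 0 (borrow)
  1-0-1 → 0
  1-0 → 1
  0-0 → 0
  1-0 → 1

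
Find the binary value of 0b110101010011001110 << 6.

0b110101010011001110000000

Left shift by 6: append 6 zero bits.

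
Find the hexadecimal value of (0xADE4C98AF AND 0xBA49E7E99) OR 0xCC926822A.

0xADE4C98AF AND 0xBA49E7E99 = 0xA840C1889.
Then OR with 0xCC926822A.

0xECD2E9AAB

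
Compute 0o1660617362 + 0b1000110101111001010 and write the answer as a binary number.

0o1660617362 = 0b1110110000110001111011110010 in binary.
Add column by column in base 2, right to left:
  0+0 = 0
  1+1 = 0 carry 1
  0+0+1 = 1
  0+1 = 1
  1+0 = 1
  1+0 = 1
  1+1 = 0 carry 1
  1+1+1 = 1 carry 1
  0+1+1 = 0 carry 1
  1+1+1 = 1 carry 1
  1+0+1 = 0 carry 1
  1+1+1 = 1 carry 1
  1+0+1 = 0 carry 1
  0+1+1 = 0 carry 1
  0+1+1 = 0 carry 1
  0+0+1 = 1
  1+0 = 1
  1+0 = 1
  0+1 = 1
  0+0 = 0
  0+0 = 0
  0+0 = 0
  1+0 = 1
  1+0 = 1
  0+0 = 0
  1+0 = 1
  1+0 = 1
  1+0 = 1

0b1110110001111000101010111100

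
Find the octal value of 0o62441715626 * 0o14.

Multiply each base-8 digit by 12, carrying:
  6×12 = 72 → write 0 carry 9
  2×12+9 = 33 → write 1 carry 4
  6×12+4 = 76 → write 4 carry 9
  5×12+9 = 69 → write 5 carry 8
  1×12+8 = 20 → write 4 carry 2
  7×12+2 = 86 → write 6 carry 10
  1×12+10 = 22 → write 6 carry 2
  4×12+2 = 50 → write 2 carry 6
  4×12+6 = 54 → write 6 carry 6
  2×12+6 = 30 → write 6 carry 3
  6×12+3 = 75 → write 3 carry 9
  remaining carry: 11

0o1136626645410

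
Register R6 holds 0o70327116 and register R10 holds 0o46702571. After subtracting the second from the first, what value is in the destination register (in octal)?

Subtract column by column in base 8:
  6-1 → 5
  1-7 → 2 (borrow)
  1-5-1 → 3 (borrow)
  7-2-1 → 4
  2-0 → 2
  3-7 → 4 (borrow)
  0-6-1 → 1 (borrow)
  7-4-1 → 2

0o21424325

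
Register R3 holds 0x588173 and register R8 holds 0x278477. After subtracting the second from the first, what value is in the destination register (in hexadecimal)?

Subtract column by column in base 16:
  3-7 → C (borrow)
  7-7-1 → F (borrow)
  1-4-1 → C (borrow)
  8-8-1 → F (borrow)
  8-7-1 → 0
  5-2 → 3

0x30FCFC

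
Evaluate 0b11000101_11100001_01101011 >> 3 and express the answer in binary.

0b110001011110000101101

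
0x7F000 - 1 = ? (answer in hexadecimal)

The trailing 3 digits are 0, so subtracting 1 borrows through: they become F and the next digit up decrements.

0x7EFFF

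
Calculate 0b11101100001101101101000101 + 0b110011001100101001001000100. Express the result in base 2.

Add column by column in base 2, right to left:
  1+0 = 1
  0+0 = 0
  1+1 = 0 carry 1
  0+0+1 = 1
  0+0 = 0
  0+0 = 0
  1+1 = 0 carry 1
  0+0+1 = 1
  1+0 = 1
  1+1 = 0 carry 1
  0+0+1 = 1
  1+0 = 1
  1+1 = 0 carry 1
  0+0+1 = 1
  1+1 = 0 carry 1
  1+0+1 = 0 carry 1
  0+0+1 = 1
  0+1 = 1
  0+1 = 1
  0+0 = 0
  1+0 = 1
  1+1 = 0 carry 1
  0+1+1 = 0 carry 1
  1+0+1 = 0 carry 1
  1+0+1 = 0 carry 1
  1+1+1 = 1 carry 1
  0+1+1 = 0 carry 1
  final carry 1

0b1010000101110010110110001001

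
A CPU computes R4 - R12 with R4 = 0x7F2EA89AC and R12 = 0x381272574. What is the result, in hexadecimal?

0x471C36438

Subtract column by column in base 16:
  C-4 → 8
  A-7 → 3
  9-5 → 4
  8-2 → 6
  A-7 → 3
  E-2 → C
  2-1 → 1
  F-8 → 7
  7-3 → 4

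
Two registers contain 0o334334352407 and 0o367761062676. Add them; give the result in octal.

Add column by column in base 8, right to left:
  7+6 = 5 carry 1
  0+7+1 = 0 carry 1
  4+6+1 = 3 carry 1
  2+2+1 = 5
  5+6 = 3 carry 1
  3+0+1 = 4
  4+1 = 5
  3+6 = 1 carry 1
  3+7+1 = 3 carry 1
  4+7+1 = 4 carry 1
  3+6+1 = 2 carry 1
  3+3+1 = 7

0o724315435305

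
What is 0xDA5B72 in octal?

Expand each hex digit to 4 bits: D=1101 A=1010 5=0101 B=1011 7=0111 2=0010.
Group the bits in threes: 110 110 100 101 101 101 110 010 → 66455562.

0o66455562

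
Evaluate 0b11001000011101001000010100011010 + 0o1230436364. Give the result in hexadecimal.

0b11001000011101001000010100011010 = 0xC874851A in hexadecimal.
0o1230436364 = 0xA623CF4 in hexadecimal.
Add column by column in base 16, right to left:
  A+4 = E
  1+F = 0 carry 1
  5+C+1 = 2 carry 1
  8+3+1 = C
  4+2 = 6
  7+6 = D
  8+A = 2 carry 1
  C+0+1 = D

0xD2D6C20E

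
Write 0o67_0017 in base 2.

0b110111000000001111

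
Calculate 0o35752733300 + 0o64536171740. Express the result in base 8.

0o122511125240

Add column by column in base 8, right to left:
  0+0 = 0
  0+4 = 4
  3+7 = 2 carry 1
  3+1+1 = 5
  3+7 = 2 carry 1
  7+1+1 = 1 carry 1
  2+6+1 = 1 carry 1
  5+3+1 = 1 carry 1
  7+5+1 = 5 carry 1
  5+4+1 = 2 carry 1
  3+6+1 = 2 carry 1
  final carry 1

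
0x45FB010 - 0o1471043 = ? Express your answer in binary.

0b100010110010011110111101101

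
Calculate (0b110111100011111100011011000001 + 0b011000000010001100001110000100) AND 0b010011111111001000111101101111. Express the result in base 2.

0b11100110001000101001000101

Add column by column in base 2, right to left:
  1+0 = 1
  0+0 = 0
  0+1 = 1
  0+0 = 0
  0+0 = 0
  0+0 = 0
  1+0 = 1
  1+1 = 0 carry 1
  0+1+1 = 0 carry 1
  1+1+1 = 1 carry 1
  1+0+1 = 0 carry 1
  0+0+1 = 1
  0+0 = 0
  0+0 = 0
  1+1 = 0 carry 1
  1+1+1 = 1 carry 1
  1+0+1 = 0 carry 1
  1+0+1 = 0 carry 1
  1+0+1 = 0 carry 1
  1+1+1 = 1 carry 1
  0+0+1 = 1
  0+0 = 0
  0+0 = 0
  1+0 = 1
  1+0 = 1
  1+0 = 1
  1+0 = 1
  0+1 = 1
  1+1 = 0 carry 1
  1+0+1 = 0 carry 1
  final carry 1
Sum = 0b1001111100110001000101001000101; now AND with 0b010011111111001000111101101111:
  1001111100110001000101001000101
& 0010011111111001000111101101111
= 0000011100110001000101001000101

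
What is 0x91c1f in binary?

0b10010001110000011111

Expand each hex digit to 4 bits: 9=1001 1=0001 c=1100 1=0001 f=1111.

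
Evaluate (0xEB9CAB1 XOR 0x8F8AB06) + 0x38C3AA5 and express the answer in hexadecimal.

First 0xEB9CAB1 XOR 0x8F8AB06 = 0x64161B7.
Add column by column in base 16, right to left:
  7+5 = C
  B+A = 5 carry 1
  1+A+1 = C
  6+3 = 9
  1+C = D
  4+8 = C
  6+3 = 9

0x9CD9C5C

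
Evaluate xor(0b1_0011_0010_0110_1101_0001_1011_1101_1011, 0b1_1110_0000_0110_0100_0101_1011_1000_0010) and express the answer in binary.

0b011010010000010010100000001011001

XOR bit by bit (1 where the bits differ):
  100110010011011010001101111011011
^ 111100000011001000101101110000010
= 011010010000010010100000001011001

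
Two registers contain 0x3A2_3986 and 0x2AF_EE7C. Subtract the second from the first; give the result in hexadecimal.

Subtract column by column in base 16:
  6-C → A (borrow)
  8-7-1 → 0
  9-E → B (borrow)
  3-E-1 → 4 (borrow)
  2-F-1 → 2 (borrow)
  A-A-1 → F (borrow)
  3-2-1 → 0

0xF24B0A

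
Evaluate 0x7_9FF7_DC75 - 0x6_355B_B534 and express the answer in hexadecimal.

0x16A9C2741

Subtract column by column in base 16:
  5-4 → 1
  7-3 → 4
  C-5 → 7
  D-B → 2
  7-B → C (borrow)
  F-5-1 → 9
  F-5 → A
  9-3 → 6
  7-6 → 1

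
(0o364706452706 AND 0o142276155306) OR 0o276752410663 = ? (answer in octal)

0o364706452706 AND 0o142276155306 = 0o140206050306.
Then OR with 0o276752410663.

0o376756450767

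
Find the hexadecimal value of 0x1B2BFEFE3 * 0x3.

Multiply each base-16 digit by 3, carrying:
  3×3 = 9 → write 9
  E×3 = 42 → write A carry 2
  F×3+2 = 47 → write F carry 2
  E×3+2 = 44 → write C carry 2
  F×3+2 = 47 → write F carry 2
  B×3+2 = 35 → write 3 carry 2
  2×3+2 = 8 → write 8
  B×3 = 33 → write 1 carry 2
  1×3+2 = 5 → write 5

0x5183FCFA9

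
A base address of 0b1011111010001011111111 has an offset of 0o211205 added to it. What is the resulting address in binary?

0b1100001011010110000100

0o211205 = 0b10001001010000101 in binary.
Add column by column in base 2, right to left:
  1+1 = 0 carry 1
  1+0+1 = 0 carry 1
  1+1+1 = 1 carry 1
  1+0+1 = 0 carry 1
  1+0+1 = 0 carry 1
  1+0+1 = 0 carry 1
  1+0+1 = 0 carry 1
  1+1+1 = 1 carry 1
  0+0+1 = 1
  1+1 = 0 carry 1
  0+0+1 = 1
  0+0 = 0
  0+1 = 1
  1+0 = 1
  0+0 = 0
  1+0 = 1
  1+1 = 0 carry 1
  1+0+1 = 0 carry 1
  1+0+1 = 0 carry 1
  1+0+1 = 0 carry 1
  0+0+1 = 1
  1+0 = 1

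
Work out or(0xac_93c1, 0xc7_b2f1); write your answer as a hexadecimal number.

0xefb3f1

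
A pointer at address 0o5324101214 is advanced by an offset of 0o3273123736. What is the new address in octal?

Add column by column in base 8, right to left:
  4+6 = 2 carry 1
  1+3+1 = 5
  2+7 = 1 carry 1
  1+3+1 = 5
  0+2 = 2
  1+1 = 2
  4+3 = 7
  2+7 = 1 carry 1
  3+2+1 = 6
  5+3 = 0 carry 1
  final carry 1

0o10617225152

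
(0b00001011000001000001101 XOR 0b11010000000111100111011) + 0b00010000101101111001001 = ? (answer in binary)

0b11101011110100011111111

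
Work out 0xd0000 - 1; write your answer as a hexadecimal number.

0xcffff

The trailing 4 digits are 0, so subtracting 1 borrows through: they become F and the next digit up decrements.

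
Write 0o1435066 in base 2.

0b1100011101000110110

Each octal digit is 3 bits: 1=001 4=100 3=011 5=101 0=000 6=110 6=110.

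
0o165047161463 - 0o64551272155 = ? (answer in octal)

0o100275667306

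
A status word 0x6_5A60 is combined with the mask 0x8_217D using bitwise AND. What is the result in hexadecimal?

0x00060

AND each hex digit independently (no carries):
  6&8=0, 5&2=0, A&1=0, 6&7=6, 0&D=0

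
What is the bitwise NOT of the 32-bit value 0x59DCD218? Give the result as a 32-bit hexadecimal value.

Each hex digit d becomes F−d:
  5→A, 9→6, D→2, C→3, D→2, 2→D, 1→E, 8→7

0xA6232DE7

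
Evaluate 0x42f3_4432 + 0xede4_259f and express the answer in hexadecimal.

Add column by column in base 16, right to left:
  2+f = 1 carry 1
  3+9+1 = d
  4+5 = 9
  4+2 = 6
  3+4 = 7
  f+e = d carry 1
  2+d+1 = 0 carry 1
  4+e+1 = 3 carry 1
  final carry 1

0x130d769d1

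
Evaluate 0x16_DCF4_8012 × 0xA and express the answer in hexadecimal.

0xE4A18D00B4

Multiply each base-16 digit by 10, carrying:
  2×10 = 20 → write 4 carry 1
  1×10+1 = 11 → write B
  0×10 = 0 → write 0
  8×10 = 80 → write 0 carry 5
  4×10+5 = 45 → write D carry 2
  F×10+2 = 152 → write 8 carry 9
  C×10+9 = 129 → write 1 carry 8
  D×10+8 = 138 → write A carry 8
  6×10+8 = 68 → write 4 carry 4
  1×10+4 = 14 → write E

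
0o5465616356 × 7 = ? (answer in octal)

Multiply each base-8 digit by 7, carrying:
  6×7 = 42 → write 2 carry 5
  5×7+5 = 40 → write 0 carry 5
  3×7+5 = 26 → write 2 carry 3
  6×7+3 = 45 → write 5 carry 5
  1×7+5 = 12 → write 4 carry 1
  6×7+1 = 43 → write 3 carry 5
  5×7+5 = 40 → write 0 carry 5
  6×7+5 = 47 → write 7 carry 5
  4×7+5 = 33 → write 1 carry 4
  5×7+4 = 39 → write 7 carry 4
  remaining carry: 4

0o47170345202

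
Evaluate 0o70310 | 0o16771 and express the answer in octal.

OR each oct digit independently (no carries):
  7|1=7, 0|6=6, 3|7=7, 1|7=7, 0|1=1

0o76771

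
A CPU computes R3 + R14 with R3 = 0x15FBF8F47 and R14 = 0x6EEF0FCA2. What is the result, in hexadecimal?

Add column by column in base 16, right to left:
  7+2 = 9
  4+A = E
  F+C = B carry 1
  8+F+1 = 8 carry 1
  F+0+1 = 0 carry 1
  B+F+1 = B carry 1
  F+E+1 = E carry 1
  5+E+1 = 4 carry 1
  1+6+1 = 8

0x84EB08BE9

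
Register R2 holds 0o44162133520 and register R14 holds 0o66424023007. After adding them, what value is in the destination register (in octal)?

Add column by column in base 8, right to left:
  0+7 = 7
  2+0 = 2
  5+0 = 5
  3+3 = 6
  3+2 = 5
  1+0 = 1
  2+4 = 6
  6+2 = 0 carry 1
  1+4+1 = 6
  4+6 = 2 carry 1
  4+6+1 = 3 carry 1
  final carry 1

0o132606156527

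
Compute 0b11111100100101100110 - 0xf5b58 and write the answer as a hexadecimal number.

0b11111100100101100110 = 0xfc966 in hexadecimal.
Subtract column by column in base 16:
  6-8 → e (borrow)
  6-5-1 → 0
  9-b → e (borrow)
  c-5-1 → 6
  f-f → 0

0x6e0e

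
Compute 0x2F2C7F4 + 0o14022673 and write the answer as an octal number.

0x2F2C7F4 = 0o274543764 in octal.
Add column by column in base 8, right to left:
  4+3 = 7
  6+7 = 5 carry 1
  7+6+1 = 6 carry 1
  3+2+1 = 6
  4+2 = 6
  5+0 = 5
  4+4 = 0 carry 1
  7+1+1 = 1 carry 1
  2+0+1 = 3

0o310566657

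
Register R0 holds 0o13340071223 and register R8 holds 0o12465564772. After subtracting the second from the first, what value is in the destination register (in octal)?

0o652304231

Subtract column by column in base 8:
  3-2 → 1
  2-7 → 3 (borrow)
  2-7-1 → 2 (borrow)
  1-4-1 → 4 (borrow)
  7-6-1 → 0
  0-5 → 3 (borrow)
  0-5-1 → 2 (borrow)
  4-6-1 → 5 (borrow)
  3-4-1 → 6 (borrow)
  3-2-1 → 0
  1-1 → 0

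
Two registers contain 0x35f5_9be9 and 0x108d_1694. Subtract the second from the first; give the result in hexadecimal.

0x25688555

Subtract column by column in base 16:
  9-4 → 5
  e-9 → 5
  b-6 → 5
  9-1 → 8
  5-d → 8 (borrow)
  f-8-1 → 6
  5-0 → 5
  3-1 → 2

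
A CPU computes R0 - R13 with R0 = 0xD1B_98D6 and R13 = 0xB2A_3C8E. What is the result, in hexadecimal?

0x1F15C48

Subtract column by column in base 16:
  6-E → 8 (borrow)
  D-8-1 → 4
  8-C → C (borrow)
  9-3-1 → 5
  B-A → 1
  1-2 → F (borrow)
  D-B-1 → 1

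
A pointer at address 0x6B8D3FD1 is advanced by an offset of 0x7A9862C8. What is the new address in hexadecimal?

0xE625A299

Add column by column in base 16, right to left:
  1+8 = 9
  D+C = 9 carry 1
  F+2+1 = 2 carry 1
  3+6+1 = A
  D+8 = 5 carry 1
  8+9+1 = 2 carry 1
  B+A+1 = 6 carry 1
  6+7+1 = E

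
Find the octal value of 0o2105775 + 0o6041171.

0o10147166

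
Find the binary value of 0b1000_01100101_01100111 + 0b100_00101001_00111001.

0b11001000111010100000

Add column by column in base 2, right to left:
  1+1 = 0 carry 1
  1+0+1 = 0 carry 1
  1+0+1 = 0 carry 1
  0+1+1 = 0 carry 1
  0+1+1 = 0 carry 1
  1+1+1 = 1 carry 1
  1+0+1 = 0 carry 1
  0+0+1 = 1
  1+1 = 0 carry 1
  0+0+1 = 1
  1+0 = 1
  0+1 = 1
  0+0 = 0
  1+1 = 0 carry 1
  1+0+1 = 0 carry 1
  0+0+1 = 1
  0+0 = 0
  0+0 = 0
  0+1 = 1
  1+0 = 1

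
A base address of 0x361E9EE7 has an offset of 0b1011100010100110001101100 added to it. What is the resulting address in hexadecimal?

0x378FEB53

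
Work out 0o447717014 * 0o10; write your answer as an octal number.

0o4477170140

Multiply each base-8 digit by 8, carrying:
  4×8 = 32 → write 0 carry 4
  1×8+4 = 12 → write 4 carry 1
  0×8+1 = 1 → write 1
  7×8 = 56 → write 0 carry 7
  1×8+7 = 15 → write 7 carry 1
  7×8+1 = 57 → write 1 carry 7
  7×8+7 = 63 → write 7 carry 7
  4×8+7 = 39 → write 7 carry 4
  4×8+4 = 36 → write 4 carry 4
  remaining carry: 4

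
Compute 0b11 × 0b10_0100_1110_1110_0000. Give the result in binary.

Multiply each base-2 digit by 3, carrying:
  0×3 = 0 → write 0
  0×3 = 0 → write 0
  0×3 = 0 → write 0
  0×3 = 0 → write 0
  0×3 = 0 → write 0
  1×3 = 3 → write 1 carry 1
  1×3+1 = 4 → write 0 carry 2
  1×3+2 = 5 → write 1 carry 2
  0×3+2 = 2 → write 0 carry 1
  1×3+1 = 4 → write 0 carry 2
  1×3+2 = 5 → write 1 carry 2
  1×3+2 = 5 → write 1 carry 2
  0×3+2 = 2 → write 0 carry 1
  0×3+1 = 1 → write 1
  1×3 = 3 → write 1 carry 1
  0×3+1 = 1 → write 1
  0×3 = 0 → write 0
  1×3 = 3 → write 1 carry 1
  remaining carry: 1

0b1101110110010100000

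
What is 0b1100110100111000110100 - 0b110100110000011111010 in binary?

0b110001110110100111010

Subtract column by column in base 2:
  0-0 → 0
  0-1 → 1 (borrow)
  1-0-1 → 0
  0-1 → 1 (borrow)
  1-1-1 → 1 (borrow)
  1-1-1 → 1 (borrow)
  0-1-1 → 0 (borrow)
  0-1-1 → 0 (borrow)
  0-0-1 → 1 (borrow)
  1-0-1 → 0
  1-0 → 1
  1-0 → 1
  0-0 → 0
  0-1 → 1 (borrow)
  1-1-1 → 1 (borrow)
  0-0-1 → 1 (borrow)
  1-0-1 → 0
  1-1 → 0
  0-0 → 0
  0-1 → 1 (borrow)
  1-1-1 → 1 (borrow)
  1-0-1 → 0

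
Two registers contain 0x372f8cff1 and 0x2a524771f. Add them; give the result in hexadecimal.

Add column by column in base 16, right to left:
  1+f = 0 carry 1
  f+1+1 = 1 carry 1
  f+7+1 = 7 carry 1
  c+7+1 = 4 carry 1
  8+4+1 = d
  f+2 = 1 carry 1
  2+5+1 = 8
  7+a = 1 carry 1
  3+2+1 = 6

0x6181d4710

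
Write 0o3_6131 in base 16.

0x3c59

Each octal digit is 3 bits: 3=011 6=110 1=001 3=011 1=001.
Group the bits into nibbles: 0011 1100 0101 1001 → 3c59.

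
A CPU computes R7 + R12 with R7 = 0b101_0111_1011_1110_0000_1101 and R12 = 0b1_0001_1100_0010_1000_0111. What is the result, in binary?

0b11010011000000010010100

Add column by column in base 2, right to left:
  1+1 = 0 carry 1
  0+1+1 = 0 carry 1
  1+1+1 = 1 carry 1
  1+0+1 = 0 carry 1
  0+0+1 = 1
  0+0 = 0
  0+0 = 0
  0+1 = 1
  0+0 = 0
  1+1 = 0 carry 1
  1+0+1 = 0 carry 1
  1+0+1 = 0 carry 1
  1+0+1 = 0 carry 1
  1+0+1 = 0 carry 1
  0+1+1 = 0 carry 1
  1+1+1 = 1 carry 1
  1+1+1 = 1 carry 1
  1+0+1 = 0 carry 1
  1+0+1 = 0 carry 1
  0+0+1 = 1
  1+1 = 0 carry 1
  0+0+1 = 1
  1+0 = 1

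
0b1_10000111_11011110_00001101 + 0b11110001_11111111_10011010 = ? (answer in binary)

Add column by column in base 2, right to left:
  1+0 = 1
  0+1 = 1
  1+0 = 1
  1+1 = 0 carry 1
  0+1+1 = 0 carry 1
  0+0+1 = 1
  0+0 = 0
  0+1 = 1
  0+1 = 1
  1+1 = 0 carry 1
  1+1+1 = 1 carry 1
  1+1+1 = 1 carry 1
  1+1+1 = 1 carry 1
  0+1+1 = 0 carry 1
  1+1+1 = 1 carry 1
  1+1+1 = 1 carry 1
  1+1+1 = 1 carry 1
  1+0+1 = 0 carry 1
  1+0+1 = 0 carry 1
  0+0+1 = 1
  0+1 = 1
  0+1 = 1
  0+1 = 1
  1+1 = 0 carry 1
  1+0+1 = 0 carry 1
  final carry 1

0b10011110011101110110100111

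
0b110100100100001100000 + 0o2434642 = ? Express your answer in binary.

0b1001001000001000000010

0o2434642 = 0b10100011100110100010 in binary.
Add column by column in base 2, right to left:
  0+0 = 0
  0+1 = 1
  0+0 = 0
  0+0 = 0
  0+0 = 0
  1+1 = 0 carry 1
  1+0+1 = 0 carry 1
  0+1+1 = 0 carry 1
  0+1+1 = 0 carry 1
  0+0+1 = 1
  0+0 = 0
  1+1 = 0 carry 1
  0+1+1 = 0 carry 1
  0+1+1 = 0 carry 1
  1+0+1 = 0 carry 1
  0+0+1 = 1
  0+0 = 0
  1+1 = 0 carry 1
  0+0+1 = 1
  1+1 = 0 carry 1
  1+0+1 = 0 carry 1
  final carry 1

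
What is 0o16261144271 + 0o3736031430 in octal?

Add column by column in base 8, right to left:
  1+0 = 1
  7+3 = 2 carry 1
  2+4+1 = 7
  4+1 = 5
  4+3 = 7
  1+0 = 1
  1+6 = 7
  6+3 = 1 carry 1
  2+7+1 = 2 carry 1
  6+3+1 = 2 carry 1
  1+0+1 = 2

0o22217175721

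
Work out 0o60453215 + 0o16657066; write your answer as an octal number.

0o77332303

Add column by column in base 8, right to left:
  5+6 = 3 carry 1
  1+6+1 = 0 carry 1
  2+0+1 = 3
  3+7 = 2 carry 1
  5+5+1 = 3 carry 1
  4+6+1 = 3 carry 1
  0+6+1 = 7
  6+1 = 7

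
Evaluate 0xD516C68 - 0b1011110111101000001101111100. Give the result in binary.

0b1011100101110100011101100

0xD516C68 = 0b1101010100010110110001101000 in binary.
Subtract column by column in base 2:
  0-0 → 0
  0-0 → 0
  0-1 → 1 (borrow)
  1-1-1 → 1 (borrow)
  0-1-1 → 0 (borrow)
  1-1-1 → 1 (borrow)
  1-1-1 → 1 (borrow)
  0-0-1 → 1 (borrow)
  0-1-1 → 0 (borrow)
  0-1-1 → 0 (borrow)
  1-0-1 → 0
  1-0 → 1
  0-0 → 0
  1-0 → 1
  1-0 → 1
  0-1 → 1 (borrow)
  1-0-1 → 0
  0-1 → 1 (borrow)
  0-1-1 → 0 (borrow)
  0-1-1 → 0 (borrow)
  1-1-1 → 1 (borrow)
  0-0-1 → 1 (borrow)
  1-1-1 → 1 (borrow)
  0-1-1 → 0 (borrow)
  1-1-1 → 1 (borrow)
  0-1-1 → 0 (borrow)
  1-0-1 → 0
  1-1 → 0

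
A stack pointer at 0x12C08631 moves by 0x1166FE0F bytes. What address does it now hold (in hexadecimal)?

Add column by column in base 16, right to left:
  1+F = 0 carry 1
  3+0+1 = 4
  6+E = 4 carry 1
  8+F+1 = 8 carry 1
  0+6+1 = 7
  C+6 = 2 carry 1
  2+1+1 = 4
  1+1 = 2

0x24278440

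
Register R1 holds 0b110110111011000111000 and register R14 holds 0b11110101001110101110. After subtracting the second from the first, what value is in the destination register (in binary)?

0b11000010001010001010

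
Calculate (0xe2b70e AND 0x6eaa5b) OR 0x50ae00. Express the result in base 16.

0x72ae0a

0xe2b70e AND 0x6eaa5b = 0x62a20a.
Then OR with 0x50ae00.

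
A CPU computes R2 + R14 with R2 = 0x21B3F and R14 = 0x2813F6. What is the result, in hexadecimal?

Add column by column in base 16, right to left:
  F+6 = 5 carry 1
  3+F+1 = 3 carry 1
  B+3+1 = F
  1+1 = 2
  2+8 = A
  0+2 = 2

0x2A2F35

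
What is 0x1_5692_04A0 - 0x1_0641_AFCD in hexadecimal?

0x505054D3

Subtract column by column in base 16:
  0-D → 3 (borrow)
  A-C-1 → D (borrow)
  4-F-1 → 4 (borrow)
  0-A-1 → 5 (borrow)
  2-1-1 → 0
  9-4 → 5
  6-6 → 0
  5-0 → 5
  1-1 → 0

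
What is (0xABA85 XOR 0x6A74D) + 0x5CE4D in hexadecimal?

0x11EC15

First 0xABA85 XOR 0x6A74D = 0xC1DC8.
Add column by column in base 16, right to left:
  8+D = 5 carry 1
  C+4+1 = 1 carry 1
  D+E+1 = C carry 1
  1+C+1 = E
  C+5 = 1 carry 1
  final carry 1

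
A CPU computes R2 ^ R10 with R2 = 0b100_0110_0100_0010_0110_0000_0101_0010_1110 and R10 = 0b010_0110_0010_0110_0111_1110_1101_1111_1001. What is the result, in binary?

0b11000000110010000011110100011010111

XOR bit by bit (1 where the bits differ):
  10001100100001001100000010100101110
^ 01001100010011001111110110111111001
= 11000000110010000011110100011010111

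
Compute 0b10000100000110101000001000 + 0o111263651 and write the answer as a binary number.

0b11001101011101000110110001

0o111263651 = 0b1001001010110011110101001 in binary.
Add column by column in base 2, right to left:
  0+1 = 1
  0+0 = 0
  0+0 = 0
  1+1 = 0 carry 1
  0+0+1 = 1
  0+1 = 1
  0+0 = 0
  0+1 = 1
  0+1 = 1
  1+1 = 0 carry 1
  0+1+1 = 0 carry 1
  1+0+1 = 0 carry 1
  0+0+1 = 1
  1+1 = 0 carry 1
  1+1+1 = 1 carry 1
  0+0+1 = 1
  0+1 = 1
  0+0 = 0
  0+1 = 1
  0+0 = 0
  1+0 = 1
  0+1 = 1
  0+0 = 0
  0+0 = 0
  0+1 = 1
  1+0 = 1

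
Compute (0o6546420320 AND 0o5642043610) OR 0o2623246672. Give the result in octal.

0o6663246672

0o6546420320 AND 0o5642043610 = 0o4442000200.
Then OR with 0o2623246672.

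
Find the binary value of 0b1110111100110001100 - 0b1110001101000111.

Subtract column by column in base 2:
  0-1 → 1 (borrow)
  0-1-1 → 0 (borrow)
  1-1-1 → 1 (borrow)
  1-0-1 → 0
  0-0 → 0
  0-0 → 0
  0-1 → 1 (borrow)
  1-0-1 → 0
  1-1 → 0
  0-1 → 1 (borrow)
  0-0-1 → 1 (borrow)
  1-0-1 → 0
  1-0 → 1
  1-1 → 0
  1-1 → 0
  0-1 → 1 (borrow)
  1-0-1 → 0
  1-0 → 1
  1-0 → 1

0b1101001011001000101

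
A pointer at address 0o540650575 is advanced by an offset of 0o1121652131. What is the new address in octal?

Add column by column in base 8, right to left:
  5+1 = 6
  7+3 = 2 carry 1
  5+1+1 = 7
  0+2 = 2
  5+5 = 2 carry 1
  6+6+1 = 5 carry 1
  0+1+1 = 2
  4+2 = 6
  5+1 = 6
  0+1 = 1

0o1662522726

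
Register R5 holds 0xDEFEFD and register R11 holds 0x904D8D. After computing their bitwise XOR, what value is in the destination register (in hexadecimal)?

0x4EB370

XOR each hex digit independently (no carries):
  D^9=4, E^0=E, F^4=B, E^D=3, F^8=7, D^D=0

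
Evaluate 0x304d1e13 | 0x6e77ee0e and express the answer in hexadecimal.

0x7e7ffe1f

OR each hex digit independently (no carries):
  3|6=7, 0|e=e, 4|7=7, d|7=f, 1|e=f, e|e=e, 1|0=1, 3|e=f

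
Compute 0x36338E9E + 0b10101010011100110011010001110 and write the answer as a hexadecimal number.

0b10101010011100110011010001110 = 0x154E668E in hexadecimal.
Add column by column in base 16, right to left:
  E+E = C carry 1
  9+8+1 = 2 carry 1
  E+6+1 = 5 carry 1
  8+6+1 = F
  3+E = 1 carry 1
  3+4+1 = 8
  6+5 = B
  3+1 = 4

0x4B81F52C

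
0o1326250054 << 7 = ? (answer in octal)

0o265452013000

7 bits is not a whole number of base-8 digits; in binary: 1011010110010101000000101100 << 7 = 10110101100101010000001011000000000.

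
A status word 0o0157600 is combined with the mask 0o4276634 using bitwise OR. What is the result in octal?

OR each oct digit independently (no carries):
  0|4=4, 1|2=3, 5|7=7, 7|6=7, 6|6=6, 0|3=3, 0|4=4

0o4377634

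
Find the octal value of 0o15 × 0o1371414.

Multiply each base-8 digit by 13, carrying:
  4×13 = 52 → write 4 carry 6
  1×13+6 = 19 → write 3 carry 2
  4×13+2 = 54 → write 6 carry 6
  1×13+6 = 19 → write 3 carry 2
  7×13+2 = 93 → write 5 carry 11
  3×13+11 = 50 → write 2 carry 6
  1×13+6 = 19 → write 3 carry 2
  remaining carry: 2

0o23253634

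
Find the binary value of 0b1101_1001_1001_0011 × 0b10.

Multiply each base-2 digit by 2, carrying:
  1×2 = 2 → write 0 carry 1
  1×2+1 = 3 → write 1 carry 1
  0×2+1 = 1 → write 1
  0×2 = 0 → write 0
  1×2 = 2 → write 0 carry 1
  0×2+1 = 1 → write 1
  0×2 = 0 → write 0
  1×2 = 2 → write 0 carry 1
  1×2+1 = 3 → write 1 carry 1
  0×2+1 = 1 → write 1
  0×2 = 0 → write 0
  1×2 = 2 → write 0 carry 1
  1×2+1 = 3 → write 1 carry 1
  0×2+1 = 1 → write 1
  1×2 = 2 → write 0 carry 1
  1×2+1 = 3 → write 1 carry 1
  remaining carry: 1

0b11011001100100110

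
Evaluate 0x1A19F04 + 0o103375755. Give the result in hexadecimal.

0x2AF9AF1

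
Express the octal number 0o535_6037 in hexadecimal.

0x15DC1F

Each octal digit is 3 bits: 5=101 3=011 5=101 6=110 0=000 3=011 7=111.
Group the bits into nibbles: 0001 0101 1101 1100 0001 1111 → 15DC1F.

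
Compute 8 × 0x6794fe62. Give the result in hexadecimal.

Multiply each base-16 digit by 8, carrying:
  2×8 = 16 → write 0 carry 1
  6×8+1 = 49 → write 1 carry 3
  e×8+3 = 115 → write 3 carry 7
  f×8+7 = 127 → write f carry 7
  4×8+7 = 39 → write 7 carry 2
  9×8+2 = 74 → write a carry 4
  7×8+4 = 60 → write c carry 3
  6×8+3 = 51 → write 3 carry 3
  remaining carry: 3

0x33ca7f310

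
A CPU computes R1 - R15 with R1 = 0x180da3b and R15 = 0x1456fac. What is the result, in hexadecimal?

Subtract column by column in base 16:
  b-c → f (borrow)
  3-a-1 → 8 (borrow)
  a-f-1 → a (borrow)
  d-6-1 → 6
  0-5 → b (borrow)
  8-4-1 → 3
  1-1 → 0

0x3b6a8f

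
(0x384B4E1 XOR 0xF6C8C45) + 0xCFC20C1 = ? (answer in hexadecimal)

0x19E45965

First 0x384B4E1 XOR 0xF6C8C45 = 0xCE838A4.
Add column by column in base 16, right to left:
  4+1 = 5
  A+C = 6 carry 1
  8+0+1 = 9
  3+2 = 5
  8+C = 4 carry 1
  E+F+1 = E carry 1
  C+C+1 = 9 carry 1
  final carry 1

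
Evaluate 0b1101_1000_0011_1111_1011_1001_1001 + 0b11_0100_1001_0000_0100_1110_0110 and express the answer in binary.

0b10000110011010000000001111111

Add column by column in base 2, right to left:
  1+0 = 1
  0+1 = 1
  0+1 = 1
  1+0 = 1
  1+0 = 1
  0+1 = 1
  0+1 = 1
  1+1 = 0 carry 1
  1+0+1 = 0 carry 1
  1+0+1 = 0 carry 1
  0+1+1 = 0 carry 1
  1+0+1 = 0 carry 1
  1+0+1 = 0 carry 1
  1+0+1 = 0 carry 1
  1+0+1 = 0 carry 1
  1+0+1 = 0 carry 1
  1+1+1 = 1 carry 1
  1+0+1 = 0 carry 1
  0+0+1 = 1
  0+1 = 1
  0+0 = 0
  0+0 = 0
  0+1 = 1
  1+0 = 1
  1+1 = 0 carry 1
  0+1+1 = 0 carry 1
  1+0+1 = 0 carry 1
  1+0+1 = 0 carry 1
  final carry 1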